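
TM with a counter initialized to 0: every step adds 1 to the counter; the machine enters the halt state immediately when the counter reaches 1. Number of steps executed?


Counter starts at 0. Counting sequence:
  Step 1: counter = 1
Counter reached 1 -> halt
Total steps = 1

1


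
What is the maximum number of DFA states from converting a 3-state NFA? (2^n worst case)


NFA has 3 states
Subset construction: each DFA state = subset of NFA states
Maximum subsets = 2^3
2^3 = 8

8


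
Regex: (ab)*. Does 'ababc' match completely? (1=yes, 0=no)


Pattern: (ab)*
String: 'ababc'
Pattern requires: zero or more repetitions of 'ab'
Length 5 is odd -> cannot be (ab)* -> no match
Result: 0

0


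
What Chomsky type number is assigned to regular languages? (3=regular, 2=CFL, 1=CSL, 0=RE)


Chomsky hierarchy levels:
  Type 3: Regular (DFA/NFA/regex)
  Type 2: Context-free (PDA)
  Type 1: Context-sensitive
  Type 0: Recursively enumerable (TM)
'regular' corresponds to Type 3

3


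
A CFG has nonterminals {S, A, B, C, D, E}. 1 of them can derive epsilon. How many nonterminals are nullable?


Nonterminals: {S, A, B, C, D, E}
A nonterminal is nullable if it can derive epsilon
Counting nullable nonterminals: 1
Total nullable = 1

1


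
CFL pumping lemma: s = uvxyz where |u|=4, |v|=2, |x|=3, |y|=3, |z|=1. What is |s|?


|s| = |u| + |v| + |x| + |y| + |z|
= 4 + 2 + 3 + 3 + 1
= 6 + 3 + 4
= 9 + 4
= 13

13


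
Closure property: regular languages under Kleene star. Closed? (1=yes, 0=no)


Regular languages are closed under:
- Union (DFA product construction)
- Intersection (DFA product construction)
- Complement (swap accept/reject states)
- Concatenation (NFA construction)
- Kleene star (NFA construction)
Kleene star is in this list
Therefore: closed

1


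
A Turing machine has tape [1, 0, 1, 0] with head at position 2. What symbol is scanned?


Tape: [1, 0, 1, 0]
Positions: 0 1 2 3
Values:    1 0 1 0
Head at position 2
tape[2] = 1

1


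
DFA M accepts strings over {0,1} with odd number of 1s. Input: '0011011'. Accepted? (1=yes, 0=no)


DFA has 2 states: q_even (start, accept=no) and q_odd
Processing string '0011011' character by character:
  Position 0: read '0', 1-count=0 -> q_even (no change)
  Position 1: read '0', 1-count=0 -> q_even (no change)
  Position 2: read '1', 1-count=1 -> q_odd
  Position 3: read '1', 1-count=2 -> q_even
  Position 4: read '0', 1-count=2 -> q_even (no change)
  Position 5: read '1', 1-count=3 -> q_odd
  Position 6: read '1', 1-count=4 -> q_even
Final state: q_even, total 1s = 4 (even); the DFA requires an odd count -> reject

0


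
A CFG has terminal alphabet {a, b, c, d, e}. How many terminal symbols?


Terminal symbols: a, b, c, d, e
Counting each: a (#1), b (#2), c (#3), d (#4), e (#5)
Total = 5

5


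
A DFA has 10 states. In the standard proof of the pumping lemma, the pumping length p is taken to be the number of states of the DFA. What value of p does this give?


Pumping lemma for regular languages (standard proof):
Take p = |Q|, the number of DFA states.
Any string of length >= |Q| passes through |Q|+1 states while reading its first |Q| symbols,
so by pigeonhole some state repeats, giving the loop that can be pumped.
Here |Q| = 10
Therefore the proof uses p = 10

10


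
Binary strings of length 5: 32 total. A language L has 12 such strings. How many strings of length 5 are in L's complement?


Alphabet: {0,1}
String length: 5
Total strings of length 5 = 2^5 = 32
Strings in L = 12
Complement = total - |L|
= 32 - 12
= 20

20


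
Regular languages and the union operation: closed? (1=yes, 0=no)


Regular languages are closed under all standard operations:
- Union: Yes (product construction)
- Intersection: Yes (product construction)
- Complement: Yes (swap accept/reject)
- Concatenation: Yes (NFA construction)
Operation: union -> Closed

1


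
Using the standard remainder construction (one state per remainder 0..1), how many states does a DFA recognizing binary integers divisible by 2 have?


Divisibility by 2 is tracked via the remainder mod 2: 0, 1, ..., 1
The construction assigns one state to each remainder
Number of remainders = 2

2


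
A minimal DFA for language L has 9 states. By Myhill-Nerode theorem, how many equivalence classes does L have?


Myhill-Nerode theorem:
Number of equivalence classes = number of states in minimal DFA
Minimal DFA states = 9
Therefore equivalence classes = 9

9


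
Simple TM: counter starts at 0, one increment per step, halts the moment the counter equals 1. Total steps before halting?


Counter starts at 0. Counting sequence:
  Step 1: counter = 1
Counter reached 1 -> halt
Total steps = 1

1


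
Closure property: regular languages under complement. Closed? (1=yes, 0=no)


Regular languages are closed under:
- Union (DFA product construction)
- Intersection (DFA product construction)
- Complement (swap accept/reject states)
- Concatenation (NFA construction)
- Kleene star (NFA construction)
complement is in this list
Therefore: closed

1


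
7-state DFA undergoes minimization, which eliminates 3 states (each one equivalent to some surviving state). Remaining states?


Original DFA: 7 states
Redundant states removed: 3
Minimized states = original - removed
= 7 - 3
= 4

4


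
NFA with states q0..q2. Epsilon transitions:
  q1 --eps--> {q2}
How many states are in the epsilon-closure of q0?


Starting from q0
Initialize closure = {q0}
q0 has no outgoing epsilon transitions -> nothing to add
Final closure: {q0}
Size = 1

1


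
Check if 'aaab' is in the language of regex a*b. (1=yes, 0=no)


Pattern: a*b
String: 'aaab'
Pattern requires: zero or more 'a's followed by exactly one 'b'
Found 3 leading 'a's
Remaining: 'b'
Remaining is exactly 'b' -> match
Result: 1

1


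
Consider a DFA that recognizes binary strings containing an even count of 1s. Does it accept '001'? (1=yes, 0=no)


DFA has 2 states: q_even (start, accept=yes) and q_odd
Processing string '001' character by character:
  Position 0: read '0', 1-count=0 -> q_even (no change)
  Position 1: read '0', 1-count=0 -> q_even (no change)
  Position 2: read '1', 1-count=1 -> q_odd
Final state: q_odd, total 1s = 1 (odd); the DFA requires an even count -> reject

0


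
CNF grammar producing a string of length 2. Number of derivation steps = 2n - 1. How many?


Chomsky Normal Form derivation:
String length n = 2
Each step either:
  - Splits a nonterminal into two (n-1 such steps)
  - Converts a nonterminal to terminal (n such steps)
Total = (n-1) + n = 2n - 1
= 2(2) - 1
= 4 - 1
= 3

3


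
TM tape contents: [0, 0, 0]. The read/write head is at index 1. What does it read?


Tape: [0, 0, 0]
Positions: 0 1 2
Values:    0 0 0
Head at position 1
tape[1] = 0

0


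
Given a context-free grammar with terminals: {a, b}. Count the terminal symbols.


Terminal symbols: a, b
Counting each: a (#1), b (#2)
Total = 2

2


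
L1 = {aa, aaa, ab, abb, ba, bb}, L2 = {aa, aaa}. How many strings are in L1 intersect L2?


L1 = {aa, aaa, ab, abb, ba, bb}
L2 = {aa, aaa}
Checking each string in L1 against L2:
  'aa': in L2? Yes
  'aaa': in L2? Yes
  'ab': in L2? No
  'abb': in L2? No
  'ba': in L2? No
  'bb': in L2? No
Intersection = {aa, aaa}
|L1 ∩ L2| = 2

2


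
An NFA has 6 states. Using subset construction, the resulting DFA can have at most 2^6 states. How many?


NFA has 6 states
Subset construction: each DFA state = subset of NFA states
Maximum subsets = 2^6
2^6 = 64

64


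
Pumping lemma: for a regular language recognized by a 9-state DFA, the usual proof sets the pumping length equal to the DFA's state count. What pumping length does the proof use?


Pumping lemma for regular languages (standard proof):
Take p = |Q|, the number of DFA states.
Any string of length >= |Q| passes through |Q|+1 states while reading its first |Q| symbols,
so by pigeonhole some state repeats, giving the loop that can be pumped.
Here |Q| = 9
Therefore the proof uses p = 9

9


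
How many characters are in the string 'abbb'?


String: 'abbb'
Counting characters:
  'a' appears 1 time(s)
  'b' appears 3 time(s)
Total length = 1 + 3 = 4

4


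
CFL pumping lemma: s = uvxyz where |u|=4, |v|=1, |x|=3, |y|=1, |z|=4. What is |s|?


|s| = |u| + |v| + |x| + |y| + |z|
= 4 + 1 + 3 + 1 + 4
= 5 + 3 + 5
= 8 + 5
= 13

13


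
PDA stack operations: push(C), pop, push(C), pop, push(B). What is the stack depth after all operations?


Tracing stack operations:
  push(C) -> stack = [C], depth=1
  pop -> removed C, stack = [], depth=0
  push(C) -> stack = [C], depth=1
  pop -> removed C, stack = [], depth=0
  push(B) -> stack = [B], depth=1
Final depth = 1

1


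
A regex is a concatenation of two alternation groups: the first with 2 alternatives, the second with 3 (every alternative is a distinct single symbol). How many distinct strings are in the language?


First group: 2 alternatives
Second group: 3 alternatives
Concatenation: each choice from group 1 pairs with each from group 2
Total = 2 x 3 = 6

6


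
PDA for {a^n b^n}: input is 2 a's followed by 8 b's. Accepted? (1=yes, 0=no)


Language requires equal numbers of a's and b's
PDA pushes for each 'a', pops for each 'b'
Number of a's = 2
Number of b's = 8
2 != 8 -> Reject

0


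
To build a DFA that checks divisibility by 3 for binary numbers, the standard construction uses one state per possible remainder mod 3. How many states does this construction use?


Divisibility by 3 is tracked via the remainder mod 3: 0, 1, ..., 2
The construction assigns one state to each remainder
Number of remainders = 3

3


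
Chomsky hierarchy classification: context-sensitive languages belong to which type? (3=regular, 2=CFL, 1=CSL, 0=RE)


Chomsky hierarchy levels:
  Type 3: Regular (DFA/NFA/regex)
  Type 2: Context-free (PDA)
  Type 1: Context-sensitive
  Type 0: Recursively enumerable (TM)
'context-sensitive' corresponds to Type 1

1


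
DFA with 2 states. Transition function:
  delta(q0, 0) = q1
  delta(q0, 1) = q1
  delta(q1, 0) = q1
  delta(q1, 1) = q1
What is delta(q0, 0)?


Looking up transition function:
delta(q0, 0) in the table
Row: q0, Column: 0
Result: q1

q1


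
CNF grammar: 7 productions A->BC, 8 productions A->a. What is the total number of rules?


CNF allows two rule forms:
  A -> BC (binary): 7 rules
  A -> a (terminal): 8 rules
Total = 7 + 8 = 15

15


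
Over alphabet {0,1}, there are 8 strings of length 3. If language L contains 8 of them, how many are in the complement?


Alphabet: {0,1}
String length: 3
Total strings of length 3 = 2^3 = 8
Strings in L = 8
Complement = total - |L|
= 8 - 8
= 0

0


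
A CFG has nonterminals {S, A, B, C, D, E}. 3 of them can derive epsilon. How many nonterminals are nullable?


Nonterminals: {S, A, B, C, D, E}
A nonterminal is nullable if it can derive epsilon
Counting nullable nonterminals: 3
Total nullable = 3

3


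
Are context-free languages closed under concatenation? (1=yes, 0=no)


CFL closure properties:
  Closed under: union, concatenation, Kleene star
  NOT closed under: intersection, complement
Operation 'concatenation' is in closed list -> Yes (closed)

1


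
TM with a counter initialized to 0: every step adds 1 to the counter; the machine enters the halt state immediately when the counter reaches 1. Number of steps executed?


Counter starts at 0. Counting sequence:
  Step 1: counter = 1
Counter reached 1 -> halt
Total steps = 1

1


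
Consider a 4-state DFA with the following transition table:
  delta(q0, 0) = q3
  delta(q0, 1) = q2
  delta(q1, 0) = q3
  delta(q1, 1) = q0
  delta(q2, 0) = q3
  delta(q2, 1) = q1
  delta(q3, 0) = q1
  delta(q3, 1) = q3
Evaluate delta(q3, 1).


Looking up transition function:
delta(q3, 1) in the table
Row: q3, Column: 1
Result: q3

q3


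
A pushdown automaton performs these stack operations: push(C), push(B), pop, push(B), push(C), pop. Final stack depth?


Tracing stack operations:
  push(C) -> stack = [C], depth=1
  push(B) -> stack = [C,B], depth=2
  pop -> removed B, stack = [C], depth=1
  push(B) -> stack = [C,B], depth=2
  push(C) -> stack = [C,B,C], depth=3
  pop -> removed C, stack = [C,B], depth=2
Final depth = 2

2


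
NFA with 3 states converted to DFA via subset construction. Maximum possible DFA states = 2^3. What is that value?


NFA has 3 states
Subset construction: each DFA state = subset of NFA states
Maximum subsets = 2^3
2^3 = 8

8


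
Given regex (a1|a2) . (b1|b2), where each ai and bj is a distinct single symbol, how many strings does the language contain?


First group: 2 alternatives
Second group: 2 alternatives
Concatenation: each choice from group 1 pairs with each from group 2
Total = 2 x 2 = 4

4


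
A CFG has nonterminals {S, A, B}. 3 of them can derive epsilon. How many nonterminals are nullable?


Nonterminals: {S, A, B}
A nonterminal is nullable if it can derive epsilon
Counting nullable nonterminals: 3
Total nullable = 3

3


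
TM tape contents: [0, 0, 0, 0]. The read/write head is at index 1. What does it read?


Tape: [0, 0, 0, 0]
Positions: 0 1 2 3
Values:    0 0 0 0
Head at position 1
tape[1] = 0

0


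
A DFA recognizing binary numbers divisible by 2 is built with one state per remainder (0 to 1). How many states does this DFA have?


Divisibility by 2 is tracked via the remainder mod 2: 0, 1, ..., 1
The construction assigns one state to each remainder
Number of remainders = 2

2


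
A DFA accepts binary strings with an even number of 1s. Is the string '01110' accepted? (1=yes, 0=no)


DFA has 2 states: q_even (start, accept=yes) and q_odd
Processing string '01110' character by character:
  Position 0: read '0', 1-count=0 -> q_even (no change)
  Position 1: read '1', 1-count=1 -> q_odd
  Position 2: read '1', 1-count=2 -> q_even
  Position 3: read '1', 1-count=3 -> q_odd
  Position 4: read '0', 1-count=3 -> q_odd (no change)
Final state: q_odd, total 1s = 3 (odd); the DFA requires an even count -> reject

0


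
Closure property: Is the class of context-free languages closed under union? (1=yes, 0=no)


CFL closure properties:
  Closed under: union, concatenation, Kleene star
  NOT closed under: intersection, complement
Operation 'union' is in closed list -> Yes (closed)

1


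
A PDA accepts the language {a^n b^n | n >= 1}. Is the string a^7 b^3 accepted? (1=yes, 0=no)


Language requires equal numbers of a's and b's
PDA pushes for each 'a', pops for each 'b'
Number of a's = 7
Number of b's = 3
7 != 3 -> Reject

0


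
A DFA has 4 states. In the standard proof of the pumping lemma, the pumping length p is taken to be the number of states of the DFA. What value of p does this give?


Pumping lemma for regular languages (standard proof):
Take p = |Q|, the number of DFA states.
Any string of length >= |Q| passes through |Q|+1 states while reading its first |Q| symbols,
so by pigeonhole some state repeats, giving the loop that can be pumped.
Here |Q| = 4
Therefore the proof uses p = 4

4


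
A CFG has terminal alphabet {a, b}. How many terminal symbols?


Terminal symbols: a, b
Counting each: a (#1), b (#2)
Total = 2

2


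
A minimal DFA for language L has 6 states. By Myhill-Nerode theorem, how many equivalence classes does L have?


Myhill-Nerode theorem:
Number of equivalence classes = number of states in minimal DFA
Minimal DFA states = 6
Therefore equivalence classes = 6

6


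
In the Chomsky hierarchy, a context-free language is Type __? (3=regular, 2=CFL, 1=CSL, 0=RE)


Chomsky hierarchy levels:
  Type 3: Regular (DFA/NFA/regex)
  Type 2: Context-free (PDA)
  Type 1: Context-sensitive
  Type 0: Recursively enumerable (TM)
'context-free' corresponds to Type 2

2


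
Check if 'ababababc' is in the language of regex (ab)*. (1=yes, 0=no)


Pattern: (ab)*
String: 'ababababc'
Pattern requires: zero or more repetitions of 'ab'
Length 9 is odd -> cannot be (ab)* -> no match
Result: 0

0


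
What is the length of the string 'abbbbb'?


String: 'abbbbb'
Counting characters:
  'a' appears 1 time(s)
  'b' appears 5 time(s)
Total length = 1 + 5 = 6

6


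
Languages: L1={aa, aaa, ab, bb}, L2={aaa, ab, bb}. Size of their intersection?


L1 = {aa, aaa, ab, bb}
L2 = {aaa, ab, bb}
Checking each string in L1 against L2:
  'aa': in L2? No
  'aaa': in L2? Yes
  'ab': in L2? Yes
  'bb': in L2? Yes
Intersection = {aaa, ab, bb}
|L1 ∩ L2| = 3

3


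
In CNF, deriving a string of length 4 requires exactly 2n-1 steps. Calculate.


Chomsky Normal Form derivation:
String length n = 4
Each step either:
  - Splits a nonterminal into two (n-1 such steps)
  - Converts a nonterminal to terminal (n such steps)
Total = (n-1) + n = 2n - 1
= 2(4) - 1
= 8 - 1
= 7

7


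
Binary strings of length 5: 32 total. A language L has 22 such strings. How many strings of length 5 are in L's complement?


Alphabet: {0,1}
String length: 5
Total strings of length 5 = 2^5 = 32
Strings in L = 22
Complement = total - |L|
= 32 - 22
= 10

10


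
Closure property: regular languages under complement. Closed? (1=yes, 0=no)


Regular languages are closed under:
- Union (DFA product construction)
- Intersection (DFA product construction)
- Complement (swap accept/reject states)
- Concatenation (NFA construction)
- Kleene star (NFA construction)
complement is in this list
Therefore: closed

1


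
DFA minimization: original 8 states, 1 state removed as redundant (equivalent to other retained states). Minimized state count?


Original DFA: 8 states
Redundant states removed: 1
Minimized states = original - removed
= 8 - 1
= 7

7


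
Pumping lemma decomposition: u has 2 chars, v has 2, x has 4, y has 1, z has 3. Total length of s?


|s| = |u| + |v| + |x| + |y| + |z|
= 2 + 2 + 4 + 1 + 3
= 4 + 4 + 4
= 8 + 4
= 12

12


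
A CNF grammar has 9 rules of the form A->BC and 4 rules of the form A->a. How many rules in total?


CNF allows two rule forms:
  A -> BC (binary): 9 rules
  A -> a (terminal): 4 rules
Total = 9 + 4 = 13

13


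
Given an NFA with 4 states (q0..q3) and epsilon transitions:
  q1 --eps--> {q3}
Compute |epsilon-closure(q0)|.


Starting from q0
Initialize closure = {q0}
q0 has no outgoing epsilon transitions -> nothing to add
Final closure: {q0}
Size = 1

1


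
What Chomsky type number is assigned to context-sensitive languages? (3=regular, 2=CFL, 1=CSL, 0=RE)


Chomsky hierarchy levels:
  Type 3: Regular (DFA/NFA/regex)
  Type 2: Context-free (PDA)
  Type 1: Context-sensitive
  Type 0: Recursively enumerable (TM)
'context-sensitive' corresponds to Type 1

1


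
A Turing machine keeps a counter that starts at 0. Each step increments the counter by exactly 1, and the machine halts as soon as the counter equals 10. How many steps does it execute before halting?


Counter starts at 0. Counting sequence:
  Step 1: counter = 1
  Step 2: counter = 2
  Step 3: counter = 3
  Step 4: counter = 4
  Step 5: counter = 5
  Step 6: counter = 6
  ...
  Step 10: counter = 10
Counter reached 10 -> halt
Total steps = 10

10


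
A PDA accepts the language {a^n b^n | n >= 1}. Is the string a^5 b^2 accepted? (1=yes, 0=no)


Language requires equal numbers of a's and b's
PDA pushes for each 'a', pops for each 'b'
Number of a's = 5
Number of b's = 2
5 != 2 -> Reject

0


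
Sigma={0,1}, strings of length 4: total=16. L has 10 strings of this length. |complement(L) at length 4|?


Alphabet: {0,1}
String length: 4
Total strings of length 4 = 2^4 = 16
Strings in L = 10
Complement = total - |L|
= 16 - 10
= 6

6


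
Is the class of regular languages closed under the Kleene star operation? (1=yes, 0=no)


Regular languages are closed under:
- Union (DFA product construction)
- Intersection (DFA product construction)
- Complement (swap accept/reject states)
- Concatenation (NFA construction)
- Kleene star (NFA construction)
Kleene star is in this list
Therefore: closed

1


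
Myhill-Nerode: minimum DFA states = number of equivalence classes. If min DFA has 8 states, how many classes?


Myhill-Nerode theorem:
Number of equivalence classes = number of states in minimal DFA
Minimal DFA states = 8
Therefore equivalence classes = 8

8


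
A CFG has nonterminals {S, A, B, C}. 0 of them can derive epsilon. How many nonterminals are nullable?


Nonterminals: {S, A, B, C}
A nonterminal is nullable if it can derive epsilon
Counting nullable nonterminals: 0
Total nullable = 0

0


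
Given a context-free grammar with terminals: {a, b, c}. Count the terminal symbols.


Terminal symbols: a, b, c
Counting each: a (#1), b (#2), c (#3)
Total = 3

3


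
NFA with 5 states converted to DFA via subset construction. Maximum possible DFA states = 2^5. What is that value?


NFA has 5 states
Subset construction: each DFA state = subset of NFA states
Maximum subsets = 2^5
2^5 = 32

32


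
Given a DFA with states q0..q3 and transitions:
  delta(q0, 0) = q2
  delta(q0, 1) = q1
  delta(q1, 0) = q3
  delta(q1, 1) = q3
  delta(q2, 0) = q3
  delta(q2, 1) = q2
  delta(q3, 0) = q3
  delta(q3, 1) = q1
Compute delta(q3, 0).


Looking up transition function:
delta(q3, 0) in the table
Row: q3, Column: 0
Result: q3

q3


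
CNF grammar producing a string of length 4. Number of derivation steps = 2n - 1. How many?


Chomsky Normal Form derivation:
String length n = 4
Each step either:
  - Splits a nonterminal into two (n-1 such steps)
  - Converts a nonterminal to terminal (n such steps)
Total = (n-1) + n = 2n - 1
= 2(4) - 1
= 8 - 1
= 7

7


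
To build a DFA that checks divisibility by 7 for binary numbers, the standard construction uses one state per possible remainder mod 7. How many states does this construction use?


Divisibility by 7 is tracked via the remainder mod 7: 0, 1, ..., 6
The construction assigns one state to each remainder
Number of remainders = 7

7


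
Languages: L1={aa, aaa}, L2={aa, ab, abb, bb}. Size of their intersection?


L1 = {aa, aaa}
L2 = {aa, ab, abb, bb}
Checking each string in L1 against L2:
  'aa': in L2? Yes
  'aaa': in L2? No
Intersection = {aa}
|L1 ∩ L2| = 1

1


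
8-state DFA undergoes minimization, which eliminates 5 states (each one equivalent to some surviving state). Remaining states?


Original DFA: 8 states
Redundant states removed: 5
Minimized states = original - removed
= 8 - 5
= 3

3


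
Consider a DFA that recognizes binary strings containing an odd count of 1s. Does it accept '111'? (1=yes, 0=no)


DFA has 2 states: q_even (start, accept=no) and q_odd
Processing string '111' character by character:
  Position 0: read '1', 1-count=1 -> q_odd
  Position 1: read '1', 1-count=2 -> q_even
  Position 2: read '1', 1-count=3 -> q_odd
Final state: q_odd, total 1s = 3 (odd); the DFA requires an odd count -> accept

1


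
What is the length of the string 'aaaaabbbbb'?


String: 'aaaaabbbbb'
Counting characters:
  'a' appears 5 time(s)
  'b' appears 5 time(s)
Total length = 5 + 5 = 10

10


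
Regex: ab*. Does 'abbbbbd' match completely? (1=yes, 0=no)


Pattern: ab*
String: 'abbbbbd'
Pattern requires: exactly one 'a' followed by zero or more 'b's
First char is 'a' -> OK
Rest 'bbbbbd': all b's? No
Result: 0

0


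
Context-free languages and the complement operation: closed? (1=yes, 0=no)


CFL closure properties:
  Closed under: union, concatenation, Kleene star
  NOT closed under: intersection, complement
Operation 'complement' is in not-closed list -> No (not closed)

0


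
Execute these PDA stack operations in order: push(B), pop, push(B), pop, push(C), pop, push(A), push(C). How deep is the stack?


Tracing stack operations:
  push(B) -> stack = [B], depth=1
  pop -> removed B, stack = [], depth=0
  push(B) -> stack = [B], depth=1
  pop -> removed B, stack = [], depth=0
  push(C) -> stack = [C], depth=1
  pop -> removed C, stack = [], depth=0
  push(A) -> stack = [A], depth=1
  push(C) -> stack = [A,C], depth=2
Final depth = 2

2


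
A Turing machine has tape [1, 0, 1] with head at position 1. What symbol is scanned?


Tape: [1, 0, 1]
Positions: 0 1 2
Values:    1 0 1
Head at position 1
tape[1] = 0

0


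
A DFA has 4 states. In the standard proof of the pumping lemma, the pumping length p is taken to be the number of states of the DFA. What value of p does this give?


Pumping lemma for regular languages (standard proof):
Take p = |Q|, the number of DFA states.
Any string of length >= |Q| passes through |Q|+1 states while reading its first |Q| symbols,
so by pigeonhole some state repeats, giving the loop that can be pumped.
Here |Q| = 4
Therefore the proof uses p = 4

4


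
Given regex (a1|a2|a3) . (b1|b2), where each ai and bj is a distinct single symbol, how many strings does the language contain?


First group: 3 alternatives
Second group: 2 alternatives
Concatenation: each choice from group 1 pairs with each from group 2
Total = 3 x 2 = 6

6


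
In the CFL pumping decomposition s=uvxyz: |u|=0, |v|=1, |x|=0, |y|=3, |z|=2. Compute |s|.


|s| = |u| + |v| + |x| + |y| + |z|
= 0 + 1 + 0 + 3 + 2
= 1 + 0 + 5
= 1 + 5
= 6

6


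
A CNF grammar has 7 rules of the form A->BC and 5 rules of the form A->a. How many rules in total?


CNF allows two rule forms:
  A -> BC (binary): 7 rules
  A -> a (terminal): 5 rules
Total = 7 + 5 = 12

12


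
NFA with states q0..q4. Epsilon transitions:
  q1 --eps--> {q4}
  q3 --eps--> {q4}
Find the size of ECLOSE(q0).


Starting from q0
Initialize closure = {q0}
q0 has no outgoing epsilon transitions -> nothing to add
Final closure: {q0}
Size = 1

1


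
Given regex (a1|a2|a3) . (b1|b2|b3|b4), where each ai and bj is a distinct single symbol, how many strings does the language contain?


First group: 3 alternatives
Second group: 4 alternatives
Concatenation: each choice from group 1 pairs with each from group 2
Total = 3 x 4 = 12

12


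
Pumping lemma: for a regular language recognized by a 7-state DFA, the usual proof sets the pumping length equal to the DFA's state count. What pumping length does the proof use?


Pumping lemma for regular languages (standard proof):
Take p = |Q|, the number of DFA states.
Any string of length >= |Q| passes through |Q|+1 states while reading its first |Q| symbols,
so by pigeonhole some state repeats, giving the loop that can be pumped.
Here |Q| = 7
Therefore the proof uses p = 7

7


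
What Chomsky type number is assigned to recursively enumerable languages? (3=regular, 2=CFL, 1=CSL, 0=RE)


Chomsky hierarchy levels:
  Type 3: Regular (DFA/NFA/regex)
  Type 2: Context-free (PDA)
  Type 1: Context-sensitive
  Type 0: Recursively enumerable (TM)
'recursively enumerable' corresponds to Type 0

0


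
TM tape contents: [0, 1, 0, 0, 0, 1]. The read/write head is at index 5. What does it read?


Tape: [0, 1, 0, 0, 0, 1]
Positions: 0 1 2 3 4 5
Values:    0 1 0 0 0 1
Head at position 5
tape[5] = 1

1


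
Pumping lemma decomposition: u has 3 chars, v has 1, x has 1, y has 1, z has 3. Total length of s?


|s| = |u| + |v| + |x| + |y| + |z|
= 3 + 1 + 1 + 1 + 3
= 4 + 1 + 4
= 5 + 4
= 9

9


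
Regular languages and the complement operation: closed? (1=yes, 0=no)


Regular languages are closed under all standard operations:
- Union: Yes (product construction)
- Intersection: Yes (product construction)
- Complement: Yes (swap accept/reject)
- Concatenation: Yes (NFA construction)
Operation: complement -> Closed

1


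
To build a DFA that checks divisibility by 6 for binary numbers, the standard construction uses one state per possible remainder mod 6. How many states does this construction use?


Divisibility by 6 is tracked via the remainder mod 6: 0, 1, ..., 5
The construction assigns one state to each remainder
Number of remainders = 6

6


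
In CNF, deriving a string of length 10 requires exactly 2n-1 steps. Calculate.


Chomsky Normal Form derivation:
String length n = 10
Each step either:
  - Splits a nonterminal into two (n-1 such steps)
  - Converts a nonterminal to terminal (n such steps)
Total = (n-1) + n = 2n - 1
= 2(10) - 1
= 20 - 1
= 19

19


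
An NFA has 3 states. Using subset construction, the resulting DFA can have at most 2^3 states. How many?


NFA has 3 states
Subset construction: each DFA state = subset of NFA states
Maximum subsets = 2^3
2^3 = 8

8


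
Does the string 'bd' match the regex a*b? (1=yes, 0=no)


Pattern: a*b
String: 'bd'
Pattern requires: zero or more 'a's followed by exactly one 'b'
Found 0 leading 'a's
Remaining: 'bd'
Remaining is not 'b' -> no match
Result: 0

0


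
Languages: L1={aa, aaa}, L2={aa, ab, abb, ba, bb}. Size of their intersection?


L1 = {aa, aaa}
L2 = {aa, ab, abb, ba, bb}
Checking each string in L1 against L2:
  'aa': in L2? Yes
  'aaa': in L2? No
Intersection = {aa}
|L1 ∩ L2| = 1

1


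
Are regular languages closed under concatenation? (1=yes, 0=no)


Regular languages are closed under:
- Union (DFA product construction)
- Intersection (DFA product construction)
- Complement (swap accept/reject states)
- Concatenation (NFA construction)
- Kleene star (NFA construction)
concatenation is in this list
Therefore: closed

1


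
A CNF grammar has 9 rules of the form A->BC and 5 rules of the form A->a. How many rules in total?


CNF allows two rule forms:
  A -> BC (binary): 9 rules
  A -> a (terminal): 5 rules
Total = 9 + 5 = 14

14


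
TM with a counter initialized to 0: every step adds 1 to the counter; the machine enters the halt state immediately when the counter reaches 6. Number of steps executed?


Counter starts at 0. Counting sequence:
  Step 1: counter = 1
  Step 2: counter = 2
  Step 3: counter = 3
  Step 4: counter = 4
  Step 5: counter = 5
  Step 6: counter = 6
Counter reached 6 -> halt
Total steps = 6

6


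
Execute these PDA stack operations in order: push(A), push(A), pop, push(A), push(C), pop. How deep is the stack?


Tracing stack operations:
  push(A) -> stack = [A], depth=1
  push(A) -> stack = [A,A], depth=2
  pop -> removed A, stack = [A], depth=1
  push(A) -> stack = [A,A], depth=2
  push(C) -> stack = [A,A,C], depth=3
  pop -> removed C, stack = [A,A], depth=2
Final depth = 2

2


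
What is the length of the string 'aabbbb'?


String: 'aabbbb'
Counting characters:
  'a' appears 2 time(s)
  'b' appears 4 time(s)
Total length = 2 + 4 = 6

6


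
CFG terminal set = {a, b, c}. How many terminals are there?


Terminal symbols: a, b, c
Counting each: a (#1), b (#2), c (#3)
Total = 3

3


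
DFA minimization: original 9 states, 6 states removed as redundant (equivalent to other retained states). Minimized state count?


Original DFA: 9 states
Redundant states removed: 6
Minimized states = original - removed
= 9 - 6
= 3

3


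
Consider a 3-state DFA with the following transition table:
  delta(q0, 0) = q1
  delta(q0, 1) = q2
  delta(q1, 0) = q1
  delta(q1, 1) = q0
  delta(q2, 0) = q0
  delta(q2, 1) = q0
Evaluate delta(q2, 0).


Looking up transition function:
delta(q2, 0) in the table
Row: q2, Column: 0
Result: q0

q0


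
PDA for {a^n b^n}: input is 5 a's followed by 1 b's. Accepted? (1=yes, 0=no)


Language requires equal numbers of a's and b's
PDA pushes for each 'a', pops for each 'b'
Number of a's = 5
Number of b's = 1
5 != 1 -> Reject

0


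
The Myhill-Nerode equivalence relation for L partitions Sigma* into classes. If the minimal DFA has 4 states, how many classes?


Myhill-Nerode theorem:
Number of equivalence classes = number of states in minimal DFA
Minimal DFA states = 4
Therefore equivalence classes = 4

4


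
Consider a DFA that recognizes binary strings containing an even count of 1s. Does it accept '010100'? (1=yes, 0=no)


DFA has 2 states: q_even (start, accept=yes) and q_odd
Processing string '010100' character by character:
  Position 0: read '0', 1-count=0 -> q_even (no change)
  Position 1: read '1', 1-count=1 -> q_odd
  Position 2: read '0', 1-count=1 -> q_odd (no change)
  Position 3: read '1', 1-count=2 -> q_even
  Position 4: read '0', 1-count=2 -> q_even (no change)
  Position 5: read '0', 1-count=2 -> q_even (no change)
Final state: q_even, total 1s = 2 (even); the DFA requires an even count -> accept

1


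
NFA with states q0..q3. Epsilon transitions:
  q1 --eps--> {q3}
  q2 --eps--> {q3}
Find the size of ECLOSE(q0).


Starting from q0
Initialize closure = {q0}
q0 has no outgoing epsilon transitions -> nothing to add
Final closure: {q0}
Size = 1

1


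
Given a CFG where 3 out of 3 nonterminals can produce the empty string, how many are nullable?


Nonterminals: {S, A, B}
A nonterminal is nullable if it can derive epsilon
Counting nullable nonterminals: 3
Total nullable = 3

3


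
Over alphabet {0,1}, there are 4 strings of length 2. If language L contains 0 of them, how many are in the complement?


Alphabet: {0,1}
String length: 2
Total strings of length 2 = 2^2 = 4
Strings in L = 0
Complement = total - |L|
= 4 - 0
= 4

4


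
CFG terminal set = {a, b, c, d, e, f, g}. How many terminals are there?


Terminal symbols: a, b, c, d, e, f, g
Counting each: a (#1), b (#2), c (#3), d (#4), e (#5), f (#6), g (#7)
Total = 7

7


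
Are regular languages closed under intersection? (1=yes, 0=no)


Regular languages are closed under all standard operations:
- Union: Yes (product construction)
- Intersection: Yes (product construction)
- Complement: Yes (swap accept/reject)
- Concatenation: Yes (NFA construction)
Operation: intersection -> Closed

1


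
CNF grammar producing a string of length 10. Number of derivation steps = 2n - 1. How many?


Chomsky Normal Form derivation:
String length n = 10
Each step either:
  - Splits a nonterminal into two (n-1 such steps)
  - Converts a nonterminal to terminal (n such steps)
Total = (n-1) + n = 2n - 1
= 2(10) - 1
= 20 - 1
= 19

19


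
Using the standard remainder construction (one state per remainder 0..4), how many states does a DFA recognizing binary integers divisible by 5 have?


Divisibility by 5 is tracked via the remainder mod 5: 0, 1, ..., 4
The construction assigns one state to each remainder
Number of remainders = 5

5


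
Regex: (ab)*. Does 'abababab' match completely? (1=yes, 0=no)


Pattern: (ab)*
String: 'abababab'
Pattern requires: zero or more repetitions of 'ab'
Pairs: ['ab', 'ab', 'ab', 'ab']
All pairs are 'ab'? Yes
Result: 1

1


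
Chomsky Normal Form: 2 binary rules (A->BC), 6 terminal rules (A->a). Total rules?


CNF allows two rule forms:
  A -> BC (binary): 2 rules
  A -> a (terminal): 6 rules
Total = 2 + 6 = 8

8


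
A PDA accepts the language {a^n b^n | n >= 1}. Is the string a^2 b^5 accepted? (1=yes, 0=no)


Language requires equal numbers of a's and b's
PDA pushes for each 'a', pops for each 'b'
Number of a's = 2
Number of b's = 5
2 != 5 -> Reject

0


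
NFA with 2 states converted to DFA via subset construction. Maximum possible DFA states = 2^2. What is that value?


NFA has 2 states
Subset construction: each DFA state = subset of NFA states
Maximum subsets = 2^2
2^2 = 4

4


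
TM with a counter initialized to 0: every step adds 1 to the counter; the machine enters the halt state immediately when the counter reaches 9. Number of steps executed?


Counter starts at 0. Counting sequence:
  Step 1: counter = 1
  Step 2: counter = 2
  Step 3: counter = 3
  Step 4: counter = 4
  Step 5: counter = 5
  Step 6: counter = 6
  ...
  Step 9: counter = 9
Counter reached 9 -> halt
Total steps = 9

9


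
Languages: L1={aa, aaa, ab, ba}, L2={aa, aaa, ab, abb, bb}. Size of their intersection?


L1 = {aa, aaa, ab, ba}
L2 = {aa, aaa, ab, abb, bb}
Checking each string in L1 against L2:
  'aa': in L2? Yes
  'aaa': in L2? Yes
  'ab': in L2? Yes
  'ba': in L2? No
Intersection = {aa, aaa, ab}
|L1 ∩ L2| = 3

3


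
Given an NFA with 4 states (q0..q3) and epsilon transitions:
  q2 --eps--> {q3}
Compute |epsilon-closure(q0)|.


Starting from q0
Initialize closure = {q0}
q0 has no outgoing epsilon transitions -> nothing to add
Final closure: {q0}
Size = 1

1


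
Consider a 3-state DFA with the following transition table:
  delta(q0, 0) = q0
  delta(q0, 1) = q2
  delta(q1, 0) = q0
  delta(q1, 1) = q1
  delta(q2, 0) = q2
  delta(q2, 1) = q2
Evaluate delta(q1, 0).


Looking up transition function:
delta(q1, 0) in the table
Row: q1, Column: 0
Result: q0

q0


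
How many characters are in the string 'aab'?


String: 'aab'
Counting characters:
  'a' appears 2 time(s)
  'b' appears 1 time(s)
Total length = 2 + 1 = 3

3


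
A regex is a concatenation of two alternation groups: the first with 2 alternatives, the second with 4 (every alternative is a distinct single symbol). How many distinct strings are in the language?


First group: 2 alternatives
Second group: 4 alternatives
Concatenation: each choice from group 1 pairs with each from group 2
Total = 2 x 4 = 8

8


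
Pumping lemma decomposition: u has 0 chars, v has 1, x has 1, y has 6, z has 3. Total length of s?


|s| = |u| + |v| + |x| + |y| + |z|
= 0 + 1 + 1 + 6 + 3
= 1 + 1 + 9
= 2 + 9
= 11

11


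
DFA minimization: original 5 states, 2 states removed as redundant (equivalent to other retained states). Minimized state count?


Original DFA: 5 states
Redundant states removed: 2
Minimized states = original - removed
= 5 - 2
= 3

3


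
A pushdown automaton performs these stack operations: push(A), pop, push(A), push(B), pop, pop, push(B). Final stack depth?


Tracing stack operations:
  push(A) -> stack = [A], depth=1
  pop -> removed A, stack = [], depth=0
  push(A) -> stack = [A], depth=1
  push(B) -> stack = [A,B], depth=2
  pop -> removed B, stack = [A], depth=1
  pop -> removed A, stack = [], depth=0
  push(B) -> stack = [B], depth=1
Final depth = 1

1


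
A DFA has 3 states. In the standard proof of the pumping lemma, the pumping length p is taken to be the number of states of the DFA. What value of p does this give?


Pumping lemma for regular languages (standard proof):
Take p = |Q|, the number of DFA states.
Any string of length >= |Q| passes through |Q|+1 states while reading its first |Q| symbols,
so by pigeonhole some state repeats, giving the loop that can be pumped.
Here |Q| = 3
Therefore the proof uses p = 3

3


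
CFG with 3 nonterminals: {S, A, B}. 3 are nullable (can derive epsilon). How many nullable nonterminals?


Nonterminals: {S, A, B}
A nonterminal is nullable if it can derive epsilon
Counting nullable nonterminals: 3
Total nullable = 3

3


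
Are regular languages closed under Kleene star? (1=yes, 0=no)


Regular languages are closed under:
- Union (DFA product construction)
- Intersection (DFA product construction)
- Complement (swap accept/reject states)
- Concatenation (NFA construction)
- Kleene star (NFA construction)
Kleene star is in this list
Therefore: closed

1


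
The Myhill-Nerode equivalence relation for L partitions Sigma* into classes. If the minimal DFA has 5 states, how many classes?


Myhill-Nerode theorem:
Number of equivalence classes = number of states in minimal DFA
Minimal DFA states = 5
Therefore equivalence classes = 5

5


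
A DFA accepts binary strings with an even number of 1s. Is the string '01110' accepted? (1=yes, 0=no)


DFA has 2 states: q_even (start, accept=yes) and q_odd
Processing string '01110' character by character:
  Position 0: read '0', 1-count=0 -> q_even (no change)
  Position 1: read '1', 1-count=1 -> q_odd
  Position 2: read '1', 1-count=2 -> q_even
  Position 3: read '1', 1-count=3 -> q_odd
  Position 4: read '0', 1-count=3 -> q_odd (no change)
Final state: q_odd, total 1s = 3 (odd); the DFA requires an even count -> reject

0


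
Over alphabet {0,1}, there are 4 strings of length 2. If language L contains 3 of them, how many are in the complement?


Alphabet: {0,1}
String length: 2
Total strings of length 2 = 2^2 = 4
Strings in L = 3
Complement = total - |L|
= 4 - 3
= 1

1
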